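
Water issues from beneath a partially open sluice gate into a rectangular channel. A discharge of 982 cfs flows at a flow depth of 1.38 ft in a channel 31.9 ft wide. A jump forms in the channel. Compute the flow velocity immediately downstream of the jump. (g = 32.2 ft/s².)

q = Q/b = 982/31.9 = 30.8 ft²/s; V₁ = q/y₁ = 22.3 ft/s. Fr₁ = V₁/√(g·y₁) = 3.35.
From the momentum equation for a rectangular channel, y₂/y₁ = ½[√(1 + 8Fr₁²) − 1] = ½[√90.59 − 1] = 4.26.
y₂ = 4.26 × 1.38 = 5.88 ft.
V₂ = q/y₂ = 30.8/5.88 = 5.24 ft/s.

V₂ = 5.24 ft/s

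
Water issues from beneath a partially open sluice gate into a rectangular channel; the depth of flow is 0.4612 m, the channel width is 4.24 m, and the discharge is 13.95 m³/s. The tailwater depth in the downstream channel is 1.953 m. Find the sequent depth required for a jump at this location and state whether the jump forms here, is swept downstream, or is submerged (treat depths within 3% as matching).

y₂ = 1.969 m; the jump forms here

q = Q/b = 13.95/4.24 = 3.290 m²/s; V₁ = q/y₁ = 7.134 m/s. Fr₁ = V₁/√(g·y₁) = 3.354.
Sequent-depth ratio: y₂/y₁ = ½[√(1 + 8Fr₁²) − 1] = ½[√90.985 − 1] = 4.269.
y₂ = 4.269 × 0.4612 = 1.969 m.
Tailwater y_tw = 1.953 m: y_tw ≈ y₂, so the jump forms here.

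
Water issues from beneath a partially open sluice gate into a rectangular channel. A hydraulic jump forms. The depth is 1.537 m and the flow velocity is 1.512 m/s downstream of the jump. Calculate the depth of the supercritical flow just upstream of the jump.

y₁ = 0.3747 m

Fr₂ = V₂/√(g·y₂) = 1.512/√(9.81×1.537) = 0.3894.
The Bélanger relation is symmetric: y₁/y₂ = ½[√(1 + 8Fr₂²) − 1] = ½[√2.2130 − 1] = 0.2438.
y₁ = 0.2438 × 1.537 = 0.3747 m.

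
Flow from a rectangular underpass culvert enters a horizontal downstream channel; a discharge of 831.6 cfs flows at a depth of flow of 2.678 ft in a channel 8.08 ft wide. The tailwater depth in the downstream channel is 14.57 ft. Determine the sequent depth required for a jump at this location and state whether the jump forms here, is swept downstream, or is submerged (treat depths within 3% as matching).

q = Q/b = 831.6/8.08 = 102.9 ft²/s; V₁ = q/y₁ = 38.43 ft/s. Fr₁ = V₁/√(g·y₁) = 4.139.
Bélanger equation: y₂/y₁ = ½[√(1 + 8Fr₁²) − 1] = ½[√138.03 − 1] = 5.374.
y₂ = 5.374 × 2.678 = 14.39 ft.
Tailwater y_tw = 14.57 ft: y_tw ≈ y₂, so the jump forms here.

y₂ = 14.39 ft; the jump forms here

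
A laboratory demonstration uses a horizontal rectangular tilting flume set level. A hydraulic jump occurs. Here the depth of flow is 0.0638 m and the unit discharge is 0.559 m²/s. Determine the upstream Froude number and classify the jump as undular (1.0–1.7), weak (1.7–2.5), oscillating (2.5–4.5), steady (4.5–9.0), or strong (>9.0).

Fr₁ = 11.1; strong jump

V₁ = q/y₁ = 0.559/0.0638 = 8.76 m/s. Fr₁ = V₁/√(g·y₁) = 8.76/√(9.81×0.0638) = 11.1.
Fr₁ = 11.1 lies in the strong range.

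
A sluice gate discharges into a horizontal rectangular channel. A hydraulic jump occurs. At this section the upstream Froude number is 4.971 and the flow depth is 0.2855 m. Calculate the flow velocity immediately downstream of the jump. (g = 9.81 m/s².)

Fr₁ = 4.971 (given).
Bélanger equation: y₂/y₁ = ½[√(1 + 8Fr₁²) − 1] = ½[√198.69 − 1] = 6.548.
y₂ = 6.548 × 0.2855 = 1.869 m.
V₁ = Fr₁·√(g·y₁) = 4.971×√(9.81×0.2855) = 8.319 m/s; q = V₁·y₁ = 2.375 m²/s.
V₂ = q/y₂ = 2.375/1.869 = 1.271 m/s.

V₂ = 1.271 m/s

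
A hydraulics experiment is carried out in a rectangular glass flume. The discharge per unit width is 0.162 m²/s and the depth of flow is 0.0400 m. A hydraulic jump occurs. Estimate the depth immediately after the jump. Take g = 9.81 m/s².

V₁ = q/y₁ = 0.162/0.0400 = 4.05 m/s. Fr₁ = V₁/√(g·y₁) = 4.05/√(9.81×0.0400) = 6.47.
From the momentum equation for a rectangular channel, y₂/y₁ = ½[√(1 + 8Fr₁²) − 1] = ½[√335.4 − 1] = 8.66.
y₂ = 8.66 × 0.0400 = 0.346 m.

y₂ = 0.346 m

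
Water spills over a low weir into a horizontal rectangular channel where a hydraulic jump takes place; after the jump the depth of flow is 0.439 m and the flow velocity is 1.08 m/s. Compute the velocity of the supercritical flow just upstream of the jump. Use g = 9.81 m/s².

V₁ = 2.77 m/s

Fr₂ = V₂/√(g·y₂) = 1.08/√(9.81×0.439) = 0.520.
From the momentum equation (using Fr₂), y₁/y₂ = ½[√(1 + 8Fr₂²) − 1] = ½[√3.167 − 1] = 0.390.
y₁ = 0.390 × 0.439 = 0.171 m.
V₁ = q/y₁ = 0.474/0.171 = 2.77 m/s.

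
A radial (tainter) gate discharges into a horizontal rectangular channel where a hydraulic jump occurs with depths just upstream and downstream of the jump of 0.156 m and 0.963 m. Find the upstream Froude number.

Fr₁ = 4.71

For a rectangular channel the momentum equation gives q² = ½·g·y₁·y₂·(y₁ + y₂) = ½×9.81×0.156×0.963×1.12 = 0.825.
q = √0.825 = 0.908 m²/s.
V₁ = q/y₁ = 5.82 m/s; Fr₁ = V₁/√(g·y₁) = 4.71.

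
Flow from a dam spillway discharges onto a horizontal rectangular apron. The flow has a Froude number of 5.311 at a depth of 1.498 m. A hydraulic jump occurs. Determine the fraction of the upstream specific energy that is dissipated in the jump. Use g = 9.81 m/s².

ΔE/E₁ = 0.516 (51.6%)

Fr₁ = 5.311 (given).
Conjugate-depth relation: y₂/y₁ = ½[√(1 + 8Fr₁²) − 1] = ½[√226.65 − 1] = 7.028.
y₂ = 7.028 × 1.498 = 10.53 m.
E₁ = y₁(1 + Fr₁²/2) = 1.498×(1 + 5.311²/2) = 22.62 m. ΔE = (y₂ − y₁)³/(4y₁y₂) = 11.67 m. ΔE/E₁ = 11.67/22.62 = 0.516.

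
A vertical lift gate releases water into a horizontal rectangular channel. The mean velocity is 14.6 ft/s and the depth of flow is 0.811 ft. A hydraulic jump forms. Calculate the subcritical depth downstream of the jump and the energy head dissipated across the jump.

Fr₁ = V₁/√(g·y₁) = 14.6/√(32.2×0.811) = 2.86.
From the momentum equation for a rectangular channel, y₂/y₁ = ½[√(1 + 8Fr₁²) − 1] = ½[√66.30 − 1] = 3.57.
y₂ = 3.57 × 0.811 = 2.90 ft.
q = V₁·y₁ = 14.6 × 0.811 = 11.8 ft²/s. V₂ = q/y₂ = 11.8/2.90 = 4.09 ft/s. E₁ = y₁ + V₁²/2g = 4.12 ft; E₂ = y₂ + V₂²/2g = 3.16 ft. ΔE = E₁ − E₂ = 0.965 ft.

y₂ = 2.90 ft; ΔE = 0.965 ft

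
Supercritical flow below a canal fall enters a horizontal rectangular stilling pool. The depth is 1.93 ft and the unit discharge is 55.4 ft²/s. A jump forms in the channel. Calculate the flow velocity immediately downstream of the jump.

V₁ = q/y₁ = 55.4/1.93 = 28.7 ft/s. Fr₁ = V₁/√(g·y₁) = 28.7/√(32.2×1.93) = 3.64.
From the momentum equation for a rectangular channel, y₂/y₁ = ½[√(1 + 8Fr₁²) − 1] = ½[√107.1 − 1] = 4.67.
y₂ = 4.67 × 1.93 = 9.02 ft.
V₂ = q/y₂ = 55.4/9.02 = 6.14 ft/s.

V₂ = 6.14 ft/s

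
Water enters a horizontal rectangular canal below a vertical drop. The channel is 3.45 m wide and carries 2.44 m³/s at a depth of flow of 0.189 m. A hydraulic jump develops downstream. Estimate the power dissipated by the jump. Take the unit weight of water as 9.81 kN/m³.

q = Q/b = 2.44/3.45 = 0.707 m²/s; V₁ = q/y₁ = 3.74 m/s. Fr₁ = V₁/√(g·y₁) = 2.75.
Conjugate-depth relation: y₂/y₁ = ½[√(1 + 8Fr₁²) − 1] = ½[√61.42 − 1] = 3.42.
y₂ = 3.42 × 0.189 = 0.646 m.
Head loss: ΔE = (y₂ − y₁)³/(4y₁y₂) = (0.646 − 0.189)³/(4×0.189×0.646) = 0.0955/0.488 = 0.196 m.
P = γ·Q·ΔE = 9.81 × 2.44 × 0.196 = 4.68 kW.

P = 4.68 kW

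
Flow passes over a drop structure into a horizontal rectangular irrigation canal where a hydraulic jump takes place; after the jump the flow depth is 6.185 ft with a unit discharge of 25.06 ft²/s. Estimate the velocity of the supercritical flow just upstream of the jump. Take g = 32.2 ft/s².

V₂ = q/y₂ = 25.06/6.185 = 4.052 ft/s; Fr₂ = V₂/√(g·y₂) = 0.2871.
Applying the sequent-depth relation in reverse, y₁/y₂ = ½[√(1 + 8Fr₂²) − 1] = ½[√1.6594 − 1] = 0.1441.
y₁ = 0.1441 × 6.185 = 0.8912 ft.
V₁ = q/y₁ = 25.06/0.8912 = 28.12 ft/s.

V₁ = 28.12 ft/s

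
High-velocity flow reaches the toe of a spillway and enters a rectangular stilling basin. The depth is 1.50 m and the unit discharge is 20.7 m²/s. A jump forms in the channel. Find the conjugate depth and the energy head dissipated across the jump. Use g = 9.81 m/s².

V₁ = q/y₁ = 20.7/1.50 = 13.8 m/s. Fr₁ = V₁/√(g·y₁) = 13.8/√(9.81×1.50) = 3.60.
Conjugate-depth relation: y₂/y₁ = ½[√(1 + 8Fr₁²) − 1] = ½[√104.5 − 1] = 4.61.
y₂ = 4.61 × 1.50 = 6.92 m.
Head loss: ΔE = (y₂ − y₁)³/(4y₁y₂) = (6.92 − 1.50)³/(4×1.50×6.92) = 159/41.5 = 3.83 m.

y₂ = 6.92 m; ΔE = 3.83 m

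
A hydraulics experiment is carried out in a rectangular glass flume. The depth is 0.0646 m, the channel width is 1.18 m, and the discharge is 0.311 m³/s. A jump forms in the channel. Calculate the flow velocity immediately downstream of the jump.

q = Q/b = 0.311/1.18 = 0.264 m²/s; V₁ = q/y₁ = 4.08 m/s. Fr₁ = V₁/√(g·y₁) = 5.13.
Sequent-depth ratio: y₂/y₁ = ½[√(1 + 8Fr₁²) − 1] = ½[√211.1 − 1] = 6.77.
y₂ = 6.77 × 0.0646 = 0.437 m.
V₂ = q/y₂ = 0.264/0.437 = 0.603 m/s.

V₂ = 0.603 m/s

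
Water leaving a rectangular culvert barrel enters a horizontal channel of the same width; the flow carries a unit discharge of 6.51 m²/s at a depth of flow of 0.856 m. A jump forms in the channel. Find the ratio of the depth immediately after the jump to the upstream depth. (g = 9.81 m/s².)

V₁ = q/y₁ = 6.51/0.856 = 7.61 m/s. Fr₁ = V₁/√(g·y₁) = 7.61/√(9.81×0.856) = 2.62.
Conjugate-depth relation: y₂/y₁ = ½[√(1 + 8Fr₁²) − 1] = ½[√56.10 − 1] = 3.25.

y₂/y₁ = 3.25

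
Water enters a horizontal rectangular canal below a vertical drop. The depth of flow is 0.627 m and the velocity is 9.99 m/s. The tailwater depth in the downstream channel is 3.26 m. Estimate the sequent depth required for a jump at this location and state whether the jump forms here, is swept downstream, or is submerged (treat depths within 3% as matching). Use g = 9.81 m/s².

y₂ = 3.27 m; the jump forms here

Fr₁ = V₁/√(g·y₁) = 9.99/√(9.81×0.627) = 4.03.
Bélanger equation: y₂/y₁ = ½[√(1 + 8Fr₁²) − 1] = ½[√130.8 − 1] = 5.22.
y₂ = 5.22 × 0.627 = 3.27 m.
Tailwater y_tw = 3.26 m: y_tw ≈ y₂, so the jump forms here.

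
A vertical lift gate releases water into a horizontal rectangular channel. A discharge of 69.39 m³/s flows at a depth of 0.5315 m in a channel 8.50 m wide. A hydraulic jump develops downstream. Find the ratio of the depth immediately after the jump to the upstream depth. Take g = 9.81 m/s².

q = Q/b = 69.39/8.50 = 8.164 m²/s; V₁ = q/y₁ = 15.36 m/s. Fr₁ = V₁/√(g·y₁) = 6.726.
By Bélanger, y₂/y₁ = ½[√(1 + 8Fr₁²) − 1] = ½[√362.97 − 1] = 9.026.

y₂/y₁ = 9.026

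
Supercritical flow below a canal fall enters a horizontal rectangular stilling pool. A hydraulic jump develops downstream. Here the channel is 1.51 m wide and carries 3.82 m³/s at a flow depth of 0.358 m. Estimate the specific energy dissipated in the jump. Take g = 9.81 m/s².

ΔE = 1.06 m

q = Q/b = 3.82/1.51 = 2.53 m²/s; V₁ = q/y₁ = 7.07 m/s. Fr₁ = V₁/√(g·y₁) = 3.77.
Conjugate-depth relation: y₂/y₁ = ½[√(1 + 8Fr₁²) − 1] = ½[√114.7 − 1] = 4.86.
y₂ = 4.86 × 0.358 = 1.74 m.
Head loss: ΔE = (y₂ − y₁)³/(4y₁y₂) = (1.74 − 0.358)³/(4×0.358×1.74) = 2.63/2.49 = 1.06 m.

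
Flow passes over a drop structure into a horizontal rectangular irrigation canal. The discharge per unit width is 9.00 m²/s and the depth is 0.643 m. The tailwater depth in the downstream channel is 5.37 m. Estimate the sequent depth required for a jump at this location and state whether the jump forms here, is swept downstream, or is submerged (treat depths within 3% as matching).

y₂ = 4.76 m; the jump is submerged

V₁ = q/y₁ = 9.00/0.643 = 14.0 m/s. Fr₁ = V₁/√(g·y₁) = 14.0/√(9.81×0.643) = 5.57.
Conjugate-depth relation: y₂/y₁ = ½[√(1 + 8Fr₁²) − 1] = ½[√249.5 − 1] = 7.40.
y₂ = 7.40 × 0.643 = 4.76 m.
Tailwater y_tw = 5.37 m: y_tw > y₂, so the jump is submerged.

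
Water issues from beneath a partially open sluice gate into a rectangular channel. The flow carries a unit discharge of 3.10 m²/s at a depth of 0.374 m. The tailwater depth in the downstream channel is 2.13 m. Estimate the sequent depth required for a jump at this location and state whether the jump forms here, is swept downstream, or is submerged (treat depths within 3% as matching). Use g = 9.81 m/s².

y₂ = 2.11 m; the jump forms here

V₁ = q/y₁ = 3.10/0.374 = 8.29 m/s. Fr₁ = V₁/√(g·y₁) = 8.29/√(9.81×0.374) = 4.33.
By Bélanger, y₂/y₁ = ½[√(1 + 8Fr₁²) − 1] = ½[√150.8 − 1] = 5.64.
y₂ = 5.64 × 0.374 = 2.11 m.
Tailwater y_tw = 2.13 m: y_tw ≈ y₂, so the jump forms here.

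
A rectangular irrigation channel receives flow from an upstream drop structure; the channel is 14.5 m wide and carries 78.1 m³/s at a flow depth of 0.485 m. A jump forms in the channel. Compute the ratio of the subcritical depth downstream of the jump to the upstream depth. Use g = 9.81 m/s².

y₂/y₁ = 6.72

q = Q/b = 78.1/14.5 = 5.39 m²/s; V₁ = q/y₁ = 11.1 m/s. Fr₁ = V₁/√(g·y₁) = 5.09.
From the momentum equation for a rectangular channel, y₂/y₁ = ½[√(1 + 8Fr₁²) − 1] = ½[√208.4 − 1] = 6.72.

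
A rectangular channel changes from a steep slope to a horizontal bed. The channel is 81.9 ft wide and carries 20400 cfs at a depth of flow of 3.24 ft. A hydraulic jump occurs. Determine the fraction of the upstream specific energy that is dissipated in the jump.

q = Q/b = 20400/81.9 = 249 ft²/s; V₁ = q/y₁ = 76.9 ft/s. Fr₁ = V₁/√(g·y₁) = 7.53.
By Bélanger, y₂/y₁ = ½[√(1 + 8Fr₁²) − 1] = ½[√454.2 − 1] = 10.2.
y₂ = 10.2 × 3.24 = 32.9 ft.
E₁ = y₁ + V₁²/2g = 95.0 ft. ΔE = (y₂ − y₁)³/(4y₁y₂) = 61.2 ft. ΔE/E₁ = 61.2/95.0 = 0.644.

ΔE/E₁ = 0.644 (64.4%)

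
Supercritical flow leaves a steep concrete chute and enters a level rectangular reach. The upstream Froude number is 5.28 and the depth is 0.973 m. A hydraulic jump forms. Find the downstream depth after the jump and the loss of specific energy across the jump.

Fr₁ = 5.28 (given).
From the momentum equation for a rectangular channel, y₂/y₁ = ½[√(1 + 8Fr₁²) − 1] = ½[√224.0 − 1] = 6.98.
y₂ = 6.98 × 0.973 = 6.80 m.
Head loss: ΔE = (y₂ − y₁)³/(4y₁y₂) = (6.80 − 0.973)³/(4×0.973×6.80) = 197/26.4 = 7.46 m.

y₂ = 6.80 m; ΔE = 7.46 m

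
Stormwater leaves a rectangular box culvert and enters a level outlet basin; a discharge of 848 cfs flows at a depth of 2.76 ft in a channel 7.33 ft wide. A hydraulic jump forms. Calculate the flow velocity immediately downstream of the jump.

V₂ = 7.22 ft/s

q = Q/b = 848/7.33 = 116 ft²/s; V₁ = q/y₁ = 41.9 ft/s. Fr₁ = V₁/√(g·y₁) = 4.45.
Conjugate-depth relation: y₂/y₁ = ½[√(1 + 8Fr₁²) − 1] = ½[√159.2 − 1] = 5.81.
y₂ = 5.81 × 2.76 = 16.0 ft.
V₂ = q/y₂ = 116/16.0 = 7.22 ft/s.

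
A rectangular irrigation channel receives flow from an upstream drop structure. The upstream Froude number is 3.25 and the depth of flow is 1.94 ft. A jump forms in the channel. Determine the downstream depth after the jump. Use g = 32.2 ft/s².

Fr₁ = 3.25 (given).
From the momentum equation for a rectangular channel, y₂/y₁ = ½[√(1 + 8Fr₁²) − 1] = ½[√85.50 − 1] = 4.12.
y₂ = 4.12 × 1.94 = 8.00 ft.

y₂ = 8.00 ft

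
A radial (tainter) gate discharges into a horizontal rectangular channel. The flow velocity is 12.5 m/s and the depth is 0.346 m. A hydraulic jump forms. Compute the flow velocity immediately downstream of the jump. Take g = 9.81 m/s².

V₂ = 1.37 m/s

Fr₁ = V₁/√(g·y₁) = 12.5/√(9.81×0.346) = 6.78.
Sequent-depth ratio: y₂/y₁ = ½[√(1 + 8Fr₁²) − 1] = ½[√369.3 − 1] = 9.11.
y₂ = 9.11 × 0.346 = 3.15 m.
q = V₁·y₁ = 12.5 × 0.346 = 4.32 m²/s.
V₂ = q/y₂ = 4.32/3.15 = 1.37 m/s.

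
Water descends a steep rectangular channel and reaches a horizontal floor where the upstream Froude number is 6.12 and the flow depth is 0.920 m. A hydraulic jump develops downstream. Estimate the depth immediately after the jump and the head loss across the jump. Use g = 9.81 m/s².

Fr₁ = 6.12 (given).
Sequent-depth ratio: y₂/y₁ = ½[√(1 + 8Fr₁²) − 1] = ½[√300.6 − 1] = 8.17.
y₂ = 8.17 × 0.920 = 7.52 m.
Head loss: ΔE = (y₂ − y₁)³/(4y₁y₂) = (7.52 − 0.920)³/(4×0.920×7.52) = 287/27.7 = 10.4 m.

y₂ = 7.52 m; ΔE = 10.4 m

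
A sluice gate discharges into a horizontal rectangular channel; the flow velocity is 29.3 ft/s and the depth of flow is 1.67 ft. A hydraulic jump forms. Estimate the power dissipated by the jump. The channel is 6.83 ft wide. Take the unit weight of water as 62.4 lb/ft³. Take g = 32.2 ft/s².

P = 222 hp

Fr₁ = V₁/√(g·y₁) = 29.3/√(32.2×1.67) = 4.00.
By Bélanger, y₂/y₁ = ½[√(1 + 8Fr₁²) − 1] = ½[√128.7 − 1] = 5.17.
y₂ = 5.17 × 1.67 = 8.64 ft.
q = V₁·y₁ = 29.3 × 1.67 = 48.9 ft²/s. V₂ = q/y₂ = 48.9/8.64 = 5.66 ft/s. E₁ = y₁ + V₁²/2g = 15.0 ft; E₂ = y₂ + V₂²/2g = 9.14 ft. ΔE = E₁ − E₂ = 5.86 ft.
Q = q·b = 48.9 × 6.83 = 334 cfs. P = γ·Q·ΔE/550 = 62.4 × 334 × 5.86 / 550 = 222 hp.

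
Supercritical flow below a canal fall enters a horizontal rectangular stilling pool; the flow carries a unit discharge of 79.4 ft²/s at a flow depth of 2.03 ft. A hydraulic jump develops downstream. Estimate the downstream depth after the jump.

y₂ = 12.9 ft

V₁ = q/y₁ = 79.4/2.03 = 39.1 ft/s. Fr₁ = V₁/√(g·y₁) = 39.1/√(32.2×2.03) = 4.84.
Sequent-depth ratio: y₂/y₁ = ½[√(1 + 8Fr₁²) − 1] = ½[√188.2 − 1] = 6.36.
y₂ = 6.36 × 2.03 = 12.9 ft.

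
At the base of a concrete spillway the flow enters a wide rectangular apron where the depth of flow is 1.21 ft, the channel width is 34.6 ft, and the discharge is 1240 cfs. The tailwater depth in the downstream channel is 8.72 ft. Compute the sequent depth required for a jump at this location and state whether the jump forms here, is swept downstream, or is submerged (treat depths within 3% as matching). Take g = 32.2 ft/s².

y₂ = 7.54 ft; the jump is submerged

q = Q/b = 1240/34.6 = 35.8 ft²/s; V₁ = q/y₁ = 29.6 ft/s. Fr₁ = V₁/√(g·y₁) = 4.75.
Conjugate-depth relation: y₂/y₁ = ½[√(1 + 8Fr₁²) − 1] = ½[√181.1 − 1] = 6.23.
y₂ = 6.23 × 1.21 = 7.54 ft.
Tailwater y_tw = 8.72 ft: y_tw > y₂, so the jump is submerged.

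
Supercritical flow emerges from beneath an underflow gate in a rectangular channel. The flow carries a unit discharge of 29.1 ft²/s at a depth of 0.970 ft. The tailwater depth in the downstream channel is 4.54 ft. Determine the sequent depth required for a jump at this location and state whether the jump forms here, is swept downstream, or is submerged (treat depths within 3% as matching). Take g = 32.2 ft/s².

V₁ = q/y₁ = 29.1/0.970 = 30.0 ft/s. Fr₁ = V₁/√(g·y₁) = 30.0/√(32.2×0.970) = 5.37.
Conjugate-depth relation: y₂/y₁ = ½[√(1 + 8Fr₁²) − 1] = ½[√231.5 − 1] = 7.11.
y₂ = 7.11 × 0.970 = 6.89 ft.
Tailwater y_tw = 4.54 ft: y_tw < y₂, so the jump is swept downstream.

y₂ = 6.89 ft; the jump is swept downstream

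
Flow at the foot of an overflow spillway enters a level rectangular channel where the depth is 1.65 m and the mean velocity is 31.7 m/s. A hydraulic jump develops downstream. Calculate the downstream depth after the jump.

y₂ = 17.6 m

Fr₁ = V₁/√(g·y₁) = 31.7/√(9.81×1.65) = 7.88.
Conjugate-depth relation: y₂/y₁ = ½[√(1 + 8Fr₁²) − 1] = ½[√497.7 − 1] = 10.7.
y₂ = 10.7 × 1.65 = 17.6 m.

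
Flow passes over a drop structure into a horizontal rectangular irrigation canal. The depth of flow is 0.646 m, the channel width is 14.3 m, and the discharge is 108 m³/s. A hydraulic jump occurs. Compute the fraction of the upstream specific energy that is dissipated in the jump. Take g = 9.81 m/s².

ΔE/E₁ = 0.459 (45.9%)

q = Q/b = 108/14.3 = 7.55 m²/s; V₁ = q/y₁ = 11.7 m/s. Fr₁ = V₁/√(g·y₁) = 4.64.
Conjugate-depth relation: y₂/y₁ = ½[√(1 + 8Fr₁²) − 1] = ½[√173.5 − 1] = 6.09.
y₂ = 6.09 × 0.646 = 3.93 m.
E₁ = y₁ + V₁²/2g = 7.61 m. ΔE = (y₂ − y₁)³/(4y₁y₂) = 3.49 m. ΔE/E₁ = 3.49/7.61 = 0.459.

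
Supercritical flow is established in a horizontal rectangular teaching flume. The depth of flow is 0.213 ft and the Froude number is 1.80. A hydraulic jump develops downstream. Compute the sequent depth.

Fr₁ = 1.80 (given).
Conjugate-depth relation: y₂/y₁ = ½[√(1 + 8Fr₁²) − 1] = ½[√26.92 − 1] = 2.09.
y₂ = 2.09 × 0.213 = 0.446 ft.

y₂ = 0.446 ft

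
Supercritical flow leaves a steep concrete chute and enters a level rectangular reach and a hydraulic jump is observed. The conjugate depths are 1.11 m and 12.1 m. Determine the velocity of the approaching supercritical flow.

For a rectangular channel the momentum equation gives q² = ½·g·y₁·y₂·(y₁ + y₂) = ½×9.81×1.11×12.1×13.2 = 870.
q = √870 = 29.5 m²/s.
V₁ = q/y₁ = 29.5/1.11 = 26.6 m/s.

V₁ = 26.6 m/s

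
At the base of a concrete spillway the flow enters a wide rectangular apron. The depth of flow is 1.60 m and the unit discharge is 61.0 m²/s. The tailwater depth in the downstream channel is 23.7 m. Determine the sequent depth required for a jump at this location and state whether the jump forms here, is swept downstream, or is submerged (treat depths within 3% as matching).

y₂ = 21.0 m; the jump is submerged

V₁ = q/y₁ = 61.0/1.60 = 38.1 m/s. Fr₁ = V₁/√(g·y₁) = 38.1/√(9.81×1.60) = 9.62.
By Bélanger, y₂/y₁ = ½[√(1 + 8Fr₁²) − 1] = ½[√741.8 − 1] = 13.1.
y₂ = 13.1 × 1.60 = 21.0 m.
Tailwater y_tw = 23.7 m: y_tw > y₂, so the jump is submerged.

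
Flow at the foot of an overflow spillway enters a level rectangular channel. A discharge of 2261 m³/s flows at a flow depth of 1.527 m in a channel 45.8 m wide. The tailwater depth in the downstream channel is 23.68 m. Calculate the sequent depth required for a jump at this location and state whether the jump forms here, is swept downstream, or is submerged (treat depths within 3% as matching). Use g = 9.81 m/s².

y₂ = 17.29 m; the jump is submerged

q = Q/b = 2261/45.8 = 49.37 m²/s; V₁ = q/y₁ = 32.33 m/s. Fr₁ = V₁/√(g·y₁) = 8.353.
From the momentum equation for a rectangular channel, y₂/y₁ = ½[√(1 + 8Fr₁²) − 1] = ½[√559.18 − 1] = 11.32.
y₂ = 11.32 × 1.527 = 17.29 m.
Tailwater y_tw = 23.68 m: y_tw > y₂, so the jump is submerged.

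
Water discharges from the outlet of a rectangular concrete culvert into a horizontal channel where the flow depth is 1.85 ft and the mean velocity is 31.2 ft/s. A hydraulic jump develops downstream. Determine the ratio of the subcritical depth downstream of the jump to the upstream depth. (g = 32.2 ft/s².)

Fr₁ = V₁/√(g·y₁) = 31.2/√(32.2×1.85) = 4.04.
Bélanger equation: y₂/y₁ = ½[√(1 + 8Fr₁²) − 1] = ½[√131.7 − 1] = 5.24.

y₂/y₁ = 5.24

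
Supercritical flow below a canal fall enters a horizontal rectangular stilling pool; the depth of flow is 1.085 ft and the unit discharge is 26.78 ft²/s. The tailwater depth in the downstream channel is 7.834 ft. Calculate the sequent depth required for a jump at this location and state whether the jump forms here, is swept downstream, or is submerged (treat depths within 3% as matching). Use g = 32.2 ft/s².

V₁ = q/y₁ = 26.78/1.085 = 24.68 ft/s. Fr₁ = V₁/√(g·y₁) = 24.68/√(32.2×1.085) = 4.176.
Sequent-depth ratio: y₂/y₁ = ½[√(1 + 8Fr₁²) − 1] = ½[√140.50 − 1] = 5.427.
y₂ = 5.427 × 1.085 = 5.888 ft.
Tailwater y_tw = 7.834 ft: y_tw > y₂, so the jump is submerged.

y₂ = 5.888 ft; the jump is submerged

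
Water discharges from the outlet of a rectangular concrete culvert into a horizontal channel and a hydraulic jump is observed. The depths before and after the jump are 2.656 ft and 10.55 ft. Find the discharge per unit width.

For a rectangular channel the momentum equation gives q² = ½·g·y₁·y₂·(y₁ + y₂) = ½×32.2×2.656×10.55×13.21 = 5958.
q = √5958 = 77.19 ft²/s.

q = 77.19 ft²/s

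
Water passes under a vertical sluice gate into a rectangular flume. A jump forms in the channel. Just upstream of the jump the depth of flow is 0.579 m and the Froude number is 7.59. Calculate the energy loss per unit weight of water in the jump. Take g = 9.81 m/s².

Fr₁ = 7.59 (given).
Sequent-depth ratio: y₂/y₁ = ½[√(1 + 8Fr₁²) − 1] = ½[√461.9 − 1] = 10.2.
y₂ = 10.2 × 0.579 = 5.93 m.
V₁ = Fr₁·√(g·y₁) = 7.59×√(9.81×0.579) = 18.1 m/s; q = V₁·y₁ = 10.5 m²/s. V₂ = q/y₂ = 10.5/5.93 = 1.77 m/s. E₁ = y₁ + V₁²/2g = 17.3 m; E₂ = y₂ + V₂²/2g = 6.09 m. ΔE = E₁ − E₂ = 11.2 m.

ΔE = 11.2 m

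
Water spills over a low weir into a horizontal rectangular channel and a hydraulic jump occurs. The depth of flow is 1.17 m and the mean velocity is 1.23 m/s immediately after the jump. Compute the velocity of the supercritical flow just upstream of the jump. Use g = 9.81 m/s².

V₁ = 5.68 m/s

Fr₂ = V₂/√(g·y₂) = 1.23/√(9.81×1.17) = 0.363.
Since the conjugate-depth ratio holds either way, y₁/y₂ = ½[√(1 + 8Fr₂²) − 1] = ½[√2.054 − 1] = 0.217.
y₁ = 0.217 × 1.17 = 0.254 m.
V₁ = q/y₁ = 1.44/0.254 = 5.68 m/s.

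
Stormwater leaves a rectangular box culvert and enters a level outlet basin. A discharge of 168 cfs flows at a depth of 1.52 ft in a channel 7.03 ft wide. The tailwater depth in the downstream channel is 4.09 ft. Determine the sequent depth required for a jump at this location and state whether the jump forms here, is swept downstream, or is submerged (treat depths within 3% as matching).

y₂ = 4.13 ft; the jump forms here

q = Q/b = 168/7.03 = 23.9 ft²/s; V₁ = q/y₁ = 15.7 ft/s. Fr₁ = V₁/√(g·y₁) = 2.25.
Bélanger equation: y₂/y₁ = ½[√(1 + 8Fr₁²) − 1] = ½[√41.40 − 1] = 2.72.
y₂ = 2.72 × 1.52 = 4.13 ft.
Tailwater y_tw = 4.09 ft: y_tw ≈ y₂, so the jump forms here.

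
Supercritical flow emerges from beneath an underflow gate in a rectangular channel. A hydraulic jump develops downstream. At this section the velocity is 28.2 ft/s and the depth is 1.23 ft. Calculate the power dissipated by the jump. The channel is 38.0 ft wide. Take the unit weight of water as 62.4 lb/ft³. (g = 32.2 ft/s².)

P = 899 hp

Fr₁ = V₁/√(g·y₁) = 28.2/√(32.2×1.23) = 4.48.
Sequent-depth ratio: y₂/y₁ = ½[√(1 + 8Fr₁²) − 1] = ½[√161.6 − 1] = 5.86.
y₂ = 5.86 × 1.23 = 7.20 ft.
q = V₁·y₁ = 28.2 × 1.23 = 34.7 ft²/s. V₂ = q/y₂ = 34.7/7.20 = 4.82 ft/s. E₁ = y₁ + V₁²/2g = 13.6 ft; E₂ = y₂ + V₂²/2g = 7.56 ft. ΔE = E₁ − E₂ = 6.01 ft.
Q = q·b = 34.7 × 38.0 = 1318 cfs. P = γ·Q·ΔE/550 = 62.4 × 1318 × 6.01 / 550 = 899 hp.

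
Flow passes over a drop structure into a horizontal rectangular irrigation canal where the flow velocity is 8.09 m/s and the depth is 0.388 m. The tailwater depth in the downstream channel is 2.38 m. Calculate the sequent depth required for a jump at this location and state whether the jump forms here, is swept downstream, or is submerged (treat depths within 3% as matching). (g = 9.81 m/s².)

Fr₁ = V₁/√(g·y₁) = 8.09/√(9.81×0.388) = 4.15.
Sequent-depth ratio: y₂/y₁ = ½[√(1 + 8Fr₁²) − 1] = ½[√138.6 − 1] = 5.39.
y₂ = 5.39 × 0.388 = 2.09 m.
Tailwater y_tw = 2.38 m: y_tw > y₂, so the jump is submerged.

y₂ = 2.09 m; the jump is submerged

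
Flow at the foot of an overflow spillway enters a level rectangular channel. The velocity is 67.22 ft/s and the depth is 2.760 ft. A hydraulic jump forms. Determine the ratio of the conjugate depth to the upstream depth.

Fr₁ = V₁/√(g·y₁) = 67.22/√(32.2×2.760) = 7.130.
Sequent-depth ratio: y₂/y₁ = ½[√(1 + 8Fr₁²) − 1] = ½[√407.74 − 1] = 9.596.

y₂/y₁ = 9.596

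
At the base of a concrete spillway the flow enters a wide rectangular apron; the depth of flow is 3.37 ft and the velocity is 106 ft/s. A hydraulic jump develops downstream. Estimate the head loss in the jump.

ΔE = 130 ft

Fr₁ = V₁/√(g·y₁) = 106/√(32.2×3.37) = 10.2.
Sequent-depth ratio: y₂/y₁ = ½[√(1 + 8Fr₁²) − 1] = ½[√829.4 − 1] = 13.9.
y₂ = 13.9 × 3.37 = 46.8 ft.
q = V₁·y₁ = 106 × 3.37 = 357 ft²/s. V₂ = q/y₂ = 357/46.8 = 7.63 ft/s. E₁ = y₁ + V₁²/2g = 178 ft; E₂ = y₂ + V₂²/2g = 47.7 ft. ΔE = E₁ − E₂ = 130 ft.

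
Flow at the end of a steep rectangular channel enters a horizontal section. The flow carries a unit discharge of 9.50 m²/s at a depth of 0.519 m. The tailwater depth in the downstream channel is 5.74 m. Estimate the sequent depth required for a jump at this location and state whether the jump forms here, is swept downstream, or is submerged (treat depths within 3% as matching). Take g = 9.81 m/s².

V₁ = q/y₁ = 9.50/0.519 = 18.3 m/s. Fr₁ = V₁/√(g·y₁) = 18.3/√(9.81×0.519) = 8.11.
Sequent-depth ratio: y₂/y₁ = ½[√(1 + 8Fr₁²) − 1] = ½[√527.5 − 1] = 11.0.
y₂ = 11.0 × 0.519 = 5.70 m.
Tailwater y_tw = 5.74 m: y_tw ≈ y₂, so the jump forms here.

y₂ = 5.70 m; the jump forms here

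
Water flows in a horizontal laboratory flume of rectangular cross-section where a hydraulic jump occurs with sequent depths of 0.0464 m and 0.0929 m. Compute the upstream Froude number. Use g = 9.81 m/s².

For a rectangular channel the momentum equation gives q² = ½·g·y₁·y₂·(y₁ + y₂) = ½×9.81×0.0464×0.0929×0.139 = 0.00295.
q = √0.00295 = 0.0543 m²/s.
V₁ = q/y₁ = 1.17 m/s; Fr₁ = V₁/√(g·y₁) = 1.73.

Fr₁ = 1.73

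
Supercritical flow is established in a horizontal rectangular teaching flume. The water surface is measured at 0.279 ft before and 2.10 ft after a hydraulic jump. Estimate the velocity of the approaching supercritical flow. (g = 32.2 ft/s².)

V₁ = 17.0 ft/s

For a rectangular channel the momentum equation gives q² = ½·g·y₁·y₂·(y₁ + y₂) = ½×32.2×0.279×2.10×2.38 = 22.4.
q = √22.4 = 4.74 ft²/s.
V₁ = q/y₁ = 4.74/0.279 = 17.0 ft/s.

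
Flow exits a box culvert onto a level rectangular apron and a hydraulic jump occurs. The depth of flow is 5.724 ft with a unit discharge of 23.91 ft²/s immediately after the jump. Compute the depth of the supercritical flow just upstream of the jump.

y₁ = 0.9320 ft

V₂ = q/y₂ = 23.91/5.724 = 4.177 ft/s; Fr₂ = V₂/√(g·y₂) = 0.3077.
Since the conjugate-depth ratio holds either way, y₁/y₂ = ½[√(1 + 8Fr₂²) − 1] = ½[√1.7573 − 1] = 0.1628.
y₁ = 0.1628 × 5.724 = 0.9320 ft.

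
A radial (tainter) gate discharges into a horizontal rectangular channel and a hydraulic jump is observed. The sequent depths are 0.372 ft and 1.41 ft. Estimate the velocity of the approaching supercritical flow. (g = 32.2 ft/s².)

For a rectangular channel the momentum equation gives q² = ½·g·y₁·y₂·(y₁ + y₂) = ½×32.2×0.372×1.41×1.78 = 15.0.
q = √15.0 = 3.88 ft²/s.
V₁ = q/y₁ = 3.88/0.372 = 10.4 ft/s.

V₁ = 10.4 ft/s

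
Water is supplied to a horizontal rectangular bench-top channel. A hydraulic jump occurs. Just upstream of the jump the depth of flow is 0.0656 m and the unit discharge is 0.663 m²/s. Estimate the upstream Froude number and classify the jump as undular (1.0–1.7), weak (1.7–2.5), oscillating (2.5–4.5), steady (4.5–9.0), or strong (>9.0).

Fr₁ = 12.6; strong jump

V₁ = q/y₁ = 0.663/0.0656 = 10.1 m/s. Fr₁ = V₁/√(g·y₁) = 10.1/√(9.81×0.0656) = 12.6.
Fr₁ = 12.6 lies in the strong range.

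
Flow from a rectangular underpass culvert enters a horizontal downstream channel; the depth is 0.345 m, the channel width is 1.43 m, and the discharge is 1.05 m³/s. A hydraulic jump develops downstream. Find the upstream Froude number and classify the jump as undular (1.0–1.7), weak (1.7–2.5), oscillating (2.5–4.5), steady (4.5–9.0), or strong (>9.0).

q = Q/b = 1.05/1.43 = 0.734 m²/s; V₁ = q/y₁ = 2.13 m/s. Fr₁ = V₁/√(g·y₁) = 1.16.
Fr₁ = 1.16 lies in the undular range.

Fr₁ = 1.16; undular jump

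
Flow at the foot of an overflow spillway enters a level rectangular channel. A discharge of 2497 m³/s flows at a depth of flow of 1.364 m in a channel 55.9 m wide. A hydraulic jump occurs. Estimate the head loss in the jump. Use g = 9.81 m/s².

q = Q/b = 2497/55.9 = 44.67 m²/s; V₁ = q/y₁ = 32.75 m/s. Fr₁ = V₁/√(g·y₁) = 8.953.
Bélanger equation: y₂/y₁ = ½[√(1 + 8Fr₁²) − 1] = ½[√642.20 − 1] = 12.17.
y₂ = 12.17 × 1.364 = 16.60 m.
V₂ = q/y₂ = 44.67/16.60 = 2.691 m/s. E₁ = y₁ + V₁²/2g = 56.03 m; E₂ = y₂ + V₂²/2g = 16.97 m. ΔE = E₁ − E₂ = 39.06 m.

ΔE = 39.06 m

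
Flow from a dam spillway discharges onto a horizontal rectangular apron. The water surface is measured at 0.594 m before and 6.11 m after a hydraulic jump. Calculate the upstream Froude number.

For a rectangular channel the momentum equation gives q² = ½·g·y₁·y₂·(y₁ + y₂) = ½×9.81×0.594×6.11×6.70 = 119.
q = √119 = 10.9 m²/s.
V₁ = q/y₁ = 18.4 m/s; Fr₁ = V₁/√(g·y₁) = 7.62.

Fr₁ = 7.62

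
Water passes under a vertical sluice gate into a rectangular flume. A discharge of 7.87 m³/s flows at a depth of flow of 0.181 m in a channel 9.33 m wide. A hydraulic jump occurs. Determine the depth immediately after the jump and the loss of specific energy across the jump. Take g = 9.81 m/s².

y₂ = 0.809 m; ΔE = 0.423 m

q = Q/b = 7.87/9.33 = 0.844 m²/s; V₁ = q/y₁ = 4.66 m/s. Fr₁ = V₁/√(g·y₁) = 3.50.
Conjugate-depth relation: y₂/y₁ = ½[√(1 + 8Fr₁²) − 1] = ½[√98.85 − 1] = 4.47.
y₂ = 4.47 × 0.181 = 0.809 m.
V₂ = q/y₂ = 0.844/0.809 = 1.04 m/s. E₁ = y₁ + V₁²/2g = 1.29 m; E₂ = y₂ + V₂²/2g = 0.865 m. ΔE = E₁ − E₂ = 0.423 m.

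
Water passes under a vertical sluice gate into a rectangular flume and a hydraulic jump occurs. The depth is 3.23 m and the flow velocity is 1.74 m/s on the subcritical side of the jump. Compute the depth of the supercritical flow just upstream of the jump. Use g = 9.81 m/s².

Fr₂ = V₂/√(g·y₂) = 1.74/√(9.81×3.23) = 0.309.
From the momentum equation (using Fr₂), y₁/y₂ = ½[√(1 + 8Fr₂²) − 1] = ½[√1.764 − 1] = 0.164.
y₁ = 0.164 × 3.23 = 0.530 m.

y₁ = 0.530 m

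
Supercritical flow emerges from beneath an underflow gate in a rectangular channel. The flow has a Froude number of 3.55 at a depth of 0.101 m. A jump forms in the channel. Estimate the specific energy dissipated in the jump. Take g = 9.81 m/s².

Fr₁ = 3.55 (given).
Bélanger equation: y₂/y₁ = ½[√(1 + 8Fr₁²) − 1] = ½[√101.8 − 1] = 4.55.
y₂ = 4.55 × 0.101 = 0.459 m.
V₁ = Fr₁·√(g·y₁) = 3.55×√(9.81×0.101) = 3.53 m/s; q = V₁·y₁ = 0.357 m²/s. V₂ = q/y₂ = 0.357/0.459 = 0.777 m/s. E₁ = y₁ + V₁²/2g = 0.737 m; E₂ = y₂ + V₂²/2g = 0.490 m. ΔE = E₁ − E₂ = 0.248 m.

ΔE = 0.248 m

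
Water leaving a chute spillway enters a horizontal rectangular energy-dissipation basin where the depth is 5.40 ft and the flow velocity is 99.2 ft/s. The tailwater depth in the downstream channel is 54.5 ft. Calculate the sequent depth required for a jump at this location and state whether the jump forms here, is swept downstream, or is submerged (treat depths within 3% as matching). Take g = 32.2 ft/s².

y₂ = 54.8 ft; the jump forms here

Fr₁ = V₁/√(g·y₁) = 99.2/√(32.2×5.40) = 7.52.
Bélanger equation: y₂/y₁ = ½[√(1 + 8Fr₁²) − 1] = ½[√453.8 − 1] = 10.2.
y₂ = 10.2 × 5.40 = 54.8 ft.
Tailwater y_tw = 54.5 ft: y_tw ≈ y₂, so the jump forms here.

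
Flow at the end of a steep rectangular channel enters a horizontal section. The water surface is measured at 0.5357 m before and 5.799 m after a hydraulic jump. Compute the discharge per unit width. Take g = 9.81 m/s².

q = 9.825 m²/s

For a rectangular channel the momentum equation gives q² = ½·g·y₁·y₂·(y₁ + y₂) = ½×9.81×0.5357×5.799×6.335 = 96.53.
q = √96.53 = 9.825 m²/s.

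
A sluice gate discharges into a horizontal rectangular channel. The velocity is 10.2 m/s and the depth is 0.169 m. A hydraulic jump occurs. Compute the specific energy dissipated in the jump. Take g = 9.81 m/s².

ΔE = 3.61 m

Fr₁ = V₁/√(g·y₁) = 10.2/√(9.81×0.169) = 7.92.
By Bélanger, y₂/y₁ = ½[√(1 + 8Fr₁²) − 1] = ½[√503.0 − 1] = 10.7.
y₂ = 10.7 × 0.169 = 1.81 m.
Head loss: ΔE = (y₂ − y₁)³/(4y₁y₂) = (1.81 − 0.169)³/(4×0.169×1.81) = 4.42/1.22 = 3.61 m.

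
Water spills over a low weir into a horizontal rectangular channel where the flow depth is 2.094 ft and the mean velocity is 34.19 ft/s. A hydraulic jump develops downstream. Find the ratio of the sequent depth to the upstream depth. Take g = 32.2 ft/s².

y₂/y₁ = 5.410

Fr₁ = V₁/√(g·y₁) = 34.19/√(32.2×2.094) = 4.164.
From the momentum equation for a rectangular channel, y₂/y₁ = ½[√(1 + 8Fr₁²) − 1] = ½[√139.69 − 1] = 5.410.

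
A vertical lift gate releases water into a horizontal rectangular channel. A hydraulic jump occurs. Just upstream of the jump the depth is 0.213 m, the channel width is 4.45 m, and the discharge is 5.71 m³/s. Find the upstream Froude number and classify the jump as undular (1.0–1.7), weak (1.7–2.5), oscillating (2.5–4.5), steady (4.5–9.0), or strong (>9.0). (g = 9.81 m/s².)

Fr₁ = 4.17; oscillating jump

q = Q/b = 5.71/4.45 = 1.28 m²/s; V₁ = q/y₁ = 6.02 m/s. Fr₁ = V₁/√(g·y₁) = 4.17.
Fr₁ = 4.17 lies in the oscillating range.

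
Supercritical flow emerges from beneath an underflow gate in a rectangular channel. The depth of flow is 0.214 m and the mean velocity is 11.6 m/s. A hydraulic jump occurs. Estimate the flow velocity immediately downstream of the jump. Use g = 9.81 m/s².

Fr₁ = V₁/√(g·y₁) = 11.6/√(9.81×0.214) = 8.01.
By Bélanger, y₂/y₁ = ½[√(1 + 8Fr₁²) − 1] = ½[√513.8 − 1] = 10.8.
y₂ = 10.8 × 0.214 = 2.32 m.
q = V₁·y₁ = 11.6 × 0.214 = 2.48 m²/s.
V₂ = q/y₂ = 2.48/2.32 = 1.07 m/s.

V₂ = 1.07 m/s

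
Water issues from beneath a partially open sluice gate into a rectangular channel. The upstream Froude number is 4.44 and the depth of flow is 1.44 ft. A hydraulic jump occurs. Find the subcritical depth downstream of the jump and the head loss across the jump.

Fr₁ = 4.44 (given).
Conjugate-depth relation: y₂/y₁ = ½[√(1 + 8Fr₁²) − 1] = ½[√158.7 − 1] = 5.80.
y₂ = 5.80 × 1.44 = 8.35 ft.
V₁ = Fr₁·√(g·y₁) = 4.44×√(32.2×1.44) = 30.2 ft/s; q = V₁·y₁ = 43.5 ft²/s. V₂ = q/y₂ = 43.5/8.35 = 5.21 ft/s. E₁ = y₁ + V₁²/2g = 15.6 ft; E₂ = y₂ + V₂²/2g = 8.77 ft. ΔE = E₁ − E₂ = 6.86 ft.

y₂ = 8.35 ft; ΔE = 6.86 ft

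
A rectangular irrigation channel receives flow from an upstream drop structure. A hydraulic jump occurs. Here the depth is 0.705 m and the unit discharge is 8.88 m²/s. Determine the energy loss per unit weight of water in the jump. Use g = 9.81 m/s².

ΔE = 4.15 m

V₁ = q/y₁ = 8.88/0.705 = 12.6 m/s. Fr₁ = V₁/√(g·y₁) = 12.6/√(9.81×0.705) = 4.79.
Conjugate-depth relation: y₂/y₁ = ½[√(1 + 8Fr₁²) − 1] = ½[√184.5 − 1] = 6.29.
y₂ = 6.29 × 0.705 = 4.44 m.
Head loss: ΔE = (y₂ − y₁)³/(4y₁y₂) = (4.44 − 0.705)³/(4×0.705×4.44) = 51.9/12.5 = 4.15 m.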